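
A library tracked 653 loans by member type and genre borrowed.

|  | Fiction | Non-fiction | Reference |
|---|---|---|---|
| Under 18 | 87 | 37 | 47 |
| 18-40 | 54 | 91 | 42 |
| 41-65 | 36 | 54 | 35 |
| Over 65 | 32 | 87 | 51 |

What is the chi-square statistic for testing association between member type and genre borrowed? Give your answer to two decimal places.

53.93

Row totals: 171, 187, 125, 170. Column totals: 209, 269, 175. Grand total N = 653.
Expected counts (row total × column total / N):
  Under 18, Fiction: 171×209/653 = 54.730
  Under 18, Non-fiction: 171×269/653 = 70.443
  Under 18, Reference: 171×175/653 = 45.827
  18-40, Fiction: 187×209/653 = 59.851
  18-40, Non-fiction: 187×269/653 = 77.034
  18-40, Reference: 187×175/653 = 50.115
  41-65, Fiction: 125×209/653 = 40.008
  41-65, Non-fiction: 125×269/653 = 51.493
  41-65, Reference: 125×175/653 = 33.499
  Over 65, Fiction: 170×209/653 = 54.410
  Over 65, Non-fiction: 170×269/653 = 70.031
  Over 65, Reference: 170×175/653 = 45.559
Contributions (O − E)²/E:
  (87 − 54.730)²/54.730 = 19.0271
  (37 − 70.443)²/70.443 = 15.8772
  (47 − 45.827)²/45.827 = 0.0300
  (54 − 59.851)²/59.851 = 0.5720
  (91 − 77.034)²/77.034 = 2.5320
  (42 − 50.115)²/50.115 = 1.3140
  (36 − 40.008)²/40.008 = 0.4015
  (54 − 51.493)²/51.493 = 0.1221
  (35 − 33.499)²/33.499 = 0.0673
  (32 − 54.410)²/54.410 = 9.2301
  (87 − 70.031)²/70.031 = 4.1117
  (51 − 45.559)²/45.559 = 0.6498
χ² = 19.0271 + 15.8772 + 0.0300 + 0.5720 + 2.5320 + 1.3140 + 0.4015 + 0.1221 + 0.0673 + 9.2301 + 4.1117 + 0.6498 = 53.93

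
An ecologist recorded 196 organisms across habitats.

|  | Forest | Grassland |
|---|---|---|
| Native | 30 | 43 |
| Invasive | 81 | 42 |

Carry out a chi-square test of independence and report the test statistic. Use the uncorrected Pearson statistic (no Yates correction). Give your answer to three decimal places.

11.433

Row totals: 73, 123. Column totals: 111, 85. Grand total N = 196.
Expected counts (row total × column total / N):
  Native, Forest: 73×111/196 = 41.3418
  Native, Grassland: 73×85/196 = 31.6582
  Invasive, Forest: 123×111/196 = 69.6582
  Invasive, Grassland: 123×85/196 = 53.3418
Contributions (O − E)²/E:
  (30 − 41.3418)²/41.3418 = 3.1115
  (43 − 31.6582)²/31.6582 = 4.0633
  (81 − 69.6582)²/69.6582 = 1.8467
  (42 − 53.3418)²/53.3418 = 2.4116
χ² = 3.1115 + 4.0633 + 1.8467 + 2.4116 = 11.433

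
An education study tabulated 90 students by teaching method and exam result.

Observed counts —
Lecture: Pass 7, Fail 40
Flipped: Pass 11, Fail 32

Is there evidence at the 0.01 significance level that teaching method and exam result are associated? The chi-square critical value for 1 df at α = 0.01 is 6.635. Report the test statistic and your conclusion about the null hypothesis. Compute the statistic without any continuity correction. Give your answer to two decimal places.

1.60; fail to reject H₀

Row totals: 47, 43. Column totals: 18, 72. Grand total N = 90.
Expected counts (row total × column total / N):
  Lecture, Pass: 47×18/90 = 9.400
  Lecture, Fail: 47×72/90 = 37.600
  Flipped, Pass: 43×18/90 = 8.600
  Flipped, Fail: 43×72/90 = 34.400
Contributions (O − E)²/E:
  (7 − 9.400)²/9.400 = 0.6128
  (40 − 37.600)²/37.600 = 0.1532
  (11 − 8.600)²/8.600 = 0.6698
  (32 − 34.400)²/34.400 = 0.1674
χ² = 0.6128 + 0.1532 + 0.6698 + 0.1674 = 1.60
df = (2−1)(2−1) = 1. Since 1.60 < 6.635, fail to reject the null hypothesis of independence at α = 0.01.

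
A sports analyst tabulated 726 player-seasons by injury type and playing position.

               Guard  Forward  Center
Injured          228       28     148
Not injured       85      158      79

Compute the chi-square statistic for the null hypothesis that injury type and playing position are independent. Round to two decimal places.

Row totals: 404, 322. Column totals: 313, 186, 227. Grand total N = 726.
Expected counts (row total × column total / N):
  Injured, Guard: 404×313/726 = 174.176
  Injured, Forward: 404×186/726 = 103.504
  Injured, Center: 404×227/726 = 126.320
  Not injured, Guard: 322×313/726 = 138.824
  Not injured, Forward: 322×186/726 = 82.496
  Not injured, Center: 322×227/726 = 100.680
Contributions (O − E)²/E:
  (228 − 174.176)²/174.176 = 16.6327
  (28 − 103.504)²/103.504 = 55.0786
  (148 − 126.320)²/126.320 = 3.7209
  (85 − 138.824)²/138.824 = 20.8683
  (158 − 82.496)²/82.496 = 69.1046
  (79 − 100.680)²/100.680 = 4.6685
χ² = 16.6327 + 55.0786 + 3.7209 + 20.8683 + 69.1046 + 4.6685 = 170.07

170.07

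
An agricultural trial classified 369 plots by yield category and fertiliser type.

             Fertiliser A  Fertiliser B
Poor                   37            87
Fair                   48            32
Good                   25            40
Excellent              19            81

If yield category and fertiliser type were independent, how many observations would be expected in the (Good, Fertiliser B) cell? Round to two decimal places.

Row total (Good) = 65; column total (Fertiliser B) = 240; grand total N = 369.
Expected count = (row total × column total) / N = 65 × 240 / 369 = 42.28.

42.28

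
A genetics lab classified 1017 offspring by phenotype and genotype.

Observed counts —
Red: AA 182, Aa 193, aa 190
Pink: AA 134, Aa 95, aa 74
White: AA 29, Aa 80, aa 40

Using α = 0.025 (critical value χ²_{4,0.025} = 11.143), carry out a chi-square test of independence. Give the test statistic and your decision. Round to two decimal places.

Row totals: 565, 303, 149. Column totals: 345, 368, 304. Grand total N = 1017.
Expected counts (row total × column total / N):
  Red, AA: 565×345/1017 = 191.667
  Red, Aa: 565×368/1017 = 204.444
  Red, aa: 565×304/1017 = 168.889
  Pink, AA: 303×345/1017 = 102.788
  Pink, Aa: 303×368/1017 = 109.640
  Pink, aa: 303×304/1017 = 90.572
  White, AA: 149×345/1017 = 50.546
  White, Aa: 149×368/1017 = 53.915
  White, aa: 149×304/1017 = 44.539
Contributions (O − E)²/E:
  (182 − 191.667)²/191.667 = 0.4876
  (193 − 204.444)²/204.444 = 0.6406
  (190 − 168.889)²/168.889 = 2.6389
  (134 − 102.788)²/102.788 = 9.4777
  (95 − 109.640)²/109.640 = 1.9548
  (74 − 90.572)²/90.572 = 3.0322
  (29 − 50.546)²/50.546 = 9.1843
  (80 − 53.915)²/53.915 = 12.6204
  (40 − 44.539)²/44.539 = 0.4626
χ² = 0.4876 + 0.6406 + 2.6389 + 9.4777 + 1.9548 + 3.0322 + 9.1843 + 12.6204 + 0.4626 = 40.50
df = (3−1)(3−1) = 4. Since 40.50 > 11.143, reject the null hypothesis of independence at α = 0.025.

40.50; reject H₀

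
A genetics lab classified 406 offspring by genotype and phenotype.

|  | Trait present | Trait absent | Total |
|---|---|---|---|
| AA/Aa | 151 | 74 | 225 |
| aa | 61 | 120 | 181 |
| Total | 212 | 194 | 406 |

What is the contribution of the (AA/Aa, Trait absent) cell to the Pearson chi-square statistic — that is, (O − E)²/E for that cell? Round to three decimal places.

10.446

Row total (AA/Aa) = 225; column total (Trait absent) = 194; N = 406.
Expected count E = 225 × 194 / 406 = 107.5123.
Contribution = (O − E)²/E = (74 − 107.5123)² / 107.5123 = 10.446.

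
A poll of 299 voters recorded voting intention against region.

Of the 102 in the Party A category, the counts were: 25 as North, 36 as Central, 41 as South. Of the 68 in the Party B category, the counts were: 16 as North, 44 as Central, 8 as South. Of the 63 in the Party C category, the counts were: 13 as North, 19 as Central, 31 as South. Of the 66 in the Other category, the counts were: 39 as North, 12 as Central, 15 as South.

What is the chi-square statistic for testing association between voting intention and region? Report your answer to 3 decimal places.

Row totals: 102, 68, 63, 66. Column totals: 93, 111, 95. Grand total N = 299.
Expected counts (row total × column total / N):
  Party A, North: 102×93/299 = 31.7258
  Party A, Central: 102×111/299 = 37.8662
  Party A, South: 102×95/299 = 32.4080
  Party B, North: 68×93/299 = 21.1505
  Party B, Central: 68×111/299 = 25.2441
  Party B, South: 68×95/299 = 21.6054
  Party C, North: 63×93/299 = 19.5953
  Party C, Central: 63×111/299 = 23.3880
  Party C, South: 63×95/299 = 20.0167
  Other, North: 66×93/299 = 20.5284
  Other, Central: 66×111/299 = 24.5017
  Other, South: 66×95/299 = 20.9699
Contributions (O − E)²/E:
  (25 − 31.7258)²/31.7258 = 1.4259
  (36 − 37.8662)²/37.8662 = 0.0920
  (41 − 32.4080)²/32.4080 = 2.2779
  (16 − 21.1505)²/21.1505 = 1.2542
  (44 − 25.2441)²/25.2441 = 13.9353
  (8 − 21.6054)²/21.6054 = 8.5676
  (13 − 19.5953)²/19.5953 = 2.2198
  (19 − 23.3880)²/23.3880 = 0.8233
  (31 − 20.0167)²/20.0167 = 6.0266
  (39 − 20.5284)²/20.5284 = 16.6209
  (12 − 24.5017)²/24.5017 = 6.3788
  (15 − 20.9699)²/20.9699 = 1.6996
χ² = 1.4259 + 0.0920 + 2.2779 + 1.2542 + 13.9353 + 8.5676 + 2.2198 + 0.8233 + 6.0266 + 16.6209 + 6.3788 + 1.6996 = 61.322

61.322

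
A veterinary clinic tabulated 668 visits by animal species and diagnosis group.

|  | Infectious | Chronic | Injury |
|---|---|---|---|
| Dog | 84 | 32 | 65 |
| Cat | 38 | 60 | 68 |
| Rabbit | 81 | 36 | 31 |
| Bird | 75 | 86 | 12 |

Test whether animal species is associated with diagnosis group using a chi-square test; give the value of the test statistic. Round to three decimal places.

99.486

Row totals: 181, 166, 148, 173. Column totals: 278, 214, 176. Grand total N = 668.
Expected counts (row total × column total / N):
  Dog, Infectious: 181×278/668 = 75.3263
  Dog, Chronic: 181×214/668 = 57.9850
  Dog, Injury: 181×176/668 = 47.6886
  Cat, Infectious: 166×278/668 = 69.0838
  Cat, Chronic: 166×214/668 = 53.1796
  Cat, Injury: 166×176/668 = 43.7365
  Rabbit, Infectious: 148×278/668 = 61.5928
  Rabbit, Chronic: 148×214/668 = 47.4132
  Rabbit, Injury: 148×176/668 = 38.9940
  Bird, Infectious: 173×278/668 = 71.9970
  Bird, Chronic: 173×214/668 = 55.4222
  Bird, Injury: 173×176/668 = 45.5808
Contributions (O − E)²/E:
  (84 − 75.3263)²/75.3263 = 0.9988
  (32 − 57.9850)²/57.9850 = 11.6447
  (65 − 47.6886)²/47.6886 = 6.2842
  (38 − 69.0838)²/69.0838 = 13.9860
  (60 − 53.1796)²/53.1796 = 0.8747
  (68 − 43.7365)²/43.7365 = 13.4606
  (81 − 61.5928)²/61.5928 = 6.1150
  (36 − 47.4132)²/47.4132 = 2.7474
  (31 − 38.9940)²/38.9940 = 1.6388
  (75 − 71.9970)²/71.9970 = 0.1253
  (86 − 55.4222)²/55.4222 = 16.8705
  (12 − 45.5808)²/45.5808 = 24.7400
χ² = 0.9988 + 11.6447 + 6.2842 + 13.9860 + 0.8747 + 13.4606 + 6.1150 + 2.7474 + 1.6388 + 0.1253 + 16.8705 + 24.7400 = 99.486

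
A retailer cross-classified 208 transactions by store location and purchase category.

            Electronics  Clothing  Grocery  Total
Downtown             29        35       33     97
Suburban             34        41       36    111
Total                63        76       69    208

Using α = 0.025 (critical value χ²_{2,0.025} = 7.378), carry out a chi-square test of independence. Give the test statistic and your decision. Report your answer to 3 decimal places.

Grand total N = 208.
Expected counts (row total × column total / N):
  Downtown, Electronics: 97×63/208 = 29.3798
  Downtown, Clothing: 97×76/208 = 35.4423
  Downtown, Grocery: 97×69/208 = 32.1779
  Suburban, Electronics: 111×63/208 = 33.6202
  Suburban, Clothing: 111×76/208 = 40.5577
  Suburban, Grocery: 111×69/208 = 36.8221
Contributions (O − E)²/E:
  (29 − 29.3798)²/29.3798 = 0.0049
  (35 − 35.4423)²/35.4423 = 0.0055
  (33 − 32.1779)²/32.1779 = 0.0210
  (34 − 33.6202)²/33.6202 = 0.0043
  (41 − 40.5577)²/40.5577 = 0.0048
  (36 − 36.8221)²/36.8221 = 0.0184
χ² = 0.0049 + 0.0055 + 0.0210 + 0.0043 + 0.0048 + 0.0184 = 0.059
df = (2−1)(3−1) = 2. Since 0.059 < 7.378, fail to reject the null hypothesis of independence at α = 0.025.

0.059; fail to reject H₀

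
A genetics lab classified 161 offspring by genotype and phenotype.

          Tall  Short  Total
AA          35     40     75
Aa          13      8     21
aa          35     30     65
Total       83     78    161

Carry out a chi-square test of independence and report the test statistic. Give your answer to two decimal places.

1.75

Grand total N = 161.
Expected counts (row total × column total / N):
  AA, Tall: 75×83/161 = 38.6646
  AA, Short: 75×78/161 = 36.3354
  Aa, Tall: 21×83/161 = 10.8261
  Aa, Short: 21×78/161 = 10.1739
  aa, Tall: 65×83/161 = 33.5093
  aa, Short: 65×78/161 = 31.4907
Contributions (O − E)²/E:
  (35 − 38.6646)²/38.6646 = 0.3473
  (40 − 36.3354)²/36.3354 = 0.3696
  (13 − 10.8261)²/10.8261 = 0.4365
  (8 − 10.1739)²/10.1739 = 0.4645
  (35 − 33.5093)²/33.5093 = 0.0663
  (30 − 31.4907)²/31.4907 = 0.0706
χ² = 0.3473 + 0.3696 + 0.4365 + 0.4645 + 0.0663 + 0.0706 = 1.75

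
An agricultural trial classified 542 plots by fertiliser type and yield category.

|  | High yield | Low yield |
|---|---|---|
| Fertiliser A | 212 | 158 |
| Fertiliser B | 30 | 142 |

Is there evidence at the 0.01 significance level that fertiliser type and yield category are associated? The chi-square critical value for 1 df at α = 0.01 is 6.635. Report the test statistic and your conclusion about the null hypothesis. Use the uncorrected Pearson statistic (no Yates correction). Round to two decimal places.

75.47; reject H₀

Row totals: 370, 172. Column totals: 242, 300. Grand total N = 542.
Expected counts (row total × column total / N):
  Fertiliser A, High yield: 370×242/542 = 165.203
  Fertiliser A, Low yield: 370×300/542 = 204.797
  Fertiliser B, High yield: 172×242/542 = 76.797
  Fertiliser B, Low yield: 172×300/542 = 95.203
Contributions (O − E)²/E:
  (212 − 165.203)²/165.203 = 13.2562
  (158 − 204.797)²/204.797 = 10.6933
  (30 − 76.797)²/76.797 = 28.5162
  (142 − 95.203)²/95.203 = 23.0030
χ² = 13.2562 + 10.6933 + 28.5162 + 23.0030 = 75.47
df = (2−1)(2−1) = 1. Since 75.47 > 6.635, reject the null hypothesis of independence at α = 0.01.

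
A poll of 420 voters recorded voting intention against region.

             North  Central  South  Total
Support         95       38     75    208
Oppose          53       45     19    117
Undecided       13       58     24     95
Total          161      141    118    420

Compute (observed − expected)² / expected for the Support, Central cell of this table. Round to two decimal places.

14.51

Row total (Support) = 208; column total (Central) = 141; N = 420.
Expected count E = 208 × 141 / 420 = 69.829.
Contribution = (O − E)²/E = (38 − 69.829)² / 69.829 = 14.51.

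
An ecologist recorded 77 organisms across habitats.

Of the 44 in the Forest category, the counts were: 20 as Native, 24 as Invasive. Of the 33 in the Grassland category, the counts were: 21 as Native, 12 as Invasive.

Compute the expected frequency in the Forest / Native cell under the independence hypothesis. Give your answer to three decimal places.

23.429

Row total (Forest) = 44; column total (Native) = 41; grand total N = 77.
Expected count = (row total × column total) / N = 44 × 41 / 77 = 23.429.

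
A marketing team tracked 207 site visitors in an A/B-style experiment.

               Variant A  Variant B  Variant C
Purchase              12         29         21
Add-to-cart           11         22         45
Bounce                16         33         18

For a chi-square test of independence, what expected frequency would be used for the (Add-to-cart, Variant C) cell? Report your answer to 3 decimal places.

31.652

Row total (Add-to-cart) = 78; column total (Variant C) = 84; grand total N = 207.
Expected count = (row total × column total) / N = 78 × 84 / 207 = 31.652.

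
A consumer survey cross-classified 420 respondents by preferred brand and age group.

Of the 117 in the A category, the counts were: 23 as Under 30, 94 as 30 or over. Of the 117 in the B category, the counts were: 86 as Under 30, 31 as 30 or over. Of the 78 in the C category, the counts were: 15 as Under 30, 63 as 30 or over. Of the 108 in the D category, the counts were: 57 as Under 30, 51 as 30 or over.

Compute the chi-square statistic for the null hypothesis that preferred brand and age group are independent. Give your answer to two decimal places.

Row totals: 117, 117, 78, 108. Column totals: 181, 239. Grand total N = 420.
Expected counts (row total × column total / N):
  A, Under 30: 117×181/420 = 50.421
  A, 30 or over: 117×239/420 = 66.579
  B, Under 30: 117×181/420 = 50.421
  B, 30 or over: 117×239/420 = 66.579
  C, Under 30: 78×181/420 = 33.614
  C, 30 or over: 78×239/420 = 44.386
  D, Under 30: 108×181/420 = 46.543
  D, 30 or over: 108×239/420 = 61.457
Contributions (O − E)²/E:
  (23 − 50.421)²/50.421 = 14.9127
  (94 − 66.579)²/66.579 = 11.2935
  (86 − 50.421)²/50.421 = 25.1059
  (31 − 66.579)²/66.579 = 19.0130
  (15 − 33.614)²/33.614 = 10.3076
  (63 − 44.386)²/44.386 = 7.8061
  (57 − 46.543)²/46.543 = 2.3494
  (51 − 61.457)²/61.457 = 1.7793
χ² = 14.9127 + 11.2935 + 25.1059 + 19.0130 + 10.3076 + 7.8061 + 2.3494 + 1.7793 = 92.57

92.57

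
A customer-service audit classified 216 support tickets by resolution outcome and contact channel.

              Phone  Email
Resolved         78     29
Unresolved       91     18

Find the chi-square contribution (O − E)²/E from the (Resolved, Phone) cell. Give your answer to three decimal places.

0.390

Row total (Resolved) = 107; column total (Phone) = 169; N = 216.
Expected count E = 107 × 169 / 216 = 83.7176.
Contribution = (O − E)²/E = (78 − 83.7176)² / 83.7176 = 0.390.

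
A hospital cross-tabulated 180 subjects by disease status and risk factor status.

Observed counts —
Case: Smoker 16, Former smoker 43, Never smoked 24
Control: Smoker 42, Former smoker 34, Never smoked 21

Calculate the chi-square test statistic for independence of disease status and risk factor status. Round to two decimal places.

Row totals: 83, 97. Column totals: 58, 77, 45. Grand total N = 180.
Expected counts (row total × column total / N):
  Case, Smoker: 83×58/180 = 26.744
  Case, Former smoker: 83×77/180 = 35.506
  Case, Never smoked: 83×45/180 = 20.750
  Control, Smoker: 97×58/180 = 31.256
  Control, Former smoker: 97×77/180 = 41.494
  Control, Never smoked: 97×45/180 = 24.250
Contributions (O − E)²/E:
  (16 − 26.744)²/26.744 = 4.3162
  (43 − 35.506)²/35.506 = 1.5817
  (24 − 20.750)²/20.750 = 0.5090
  (42 − 31.256)²/31.256 = 3.6932
  (34 − 41.494)²/41.494 = 1.3534
  (21 − 24.250)²/24.250 = 0.4356
χ² = 4.3162 + 1.5817 + 0.5090 + 3.6932 + 1.3534 + 0.4356 = 11.89

11.89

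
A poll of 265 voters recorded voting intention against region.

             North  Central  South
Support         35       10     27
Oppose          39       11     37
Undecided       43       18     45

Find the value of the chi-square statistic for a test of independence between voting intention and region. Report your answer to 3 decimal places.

1.616

Row totals: 72, 87, 106. Column totals: 117, 39, 109. Grand total N = 265.
Expected counts (row total × column total / N):
  Support, North: 72×117/265 = 31.7887
  Support, Central: 72×39/265 = 10.5962
  Support, South: 72×109/265 = 29.6151
  Oppose, North: 87×117/265 = 38.4113
  Oppose, Central: 87×39/265 = 12.8038
  Oppose, South: 87×109/265 = 35.7849
  Undecided, North: 106×117/265 = 46.8000
  Undecided, Central: 106×39/265 = 15.6000
  Undecided, South: 106×109/265 = 43.6000
Contributions (O − E)²/E:
  (35 − 31.7887)²/31.7887 = 0.3244
  (10 − 10.5962)²/10.5962 = 0.0335
  (27 − 29.6151)²/29.6151 = 0.2309
  (39 − 38.4113)²/38.4113 = 0.0090
  (11 − 12.8038)²/12.8038 = 0.2541
  (37 − 35.7849)²/35.7849 = 0.0413
  (43 − 46.8000)²/46.8000 = 0.3085
  (18 − 15.6000)²/15.6000 = 0.3692
  (45 − 43.6000)²/43.6000 = 0.0450
χ² = 0.3244 + 0.0335 + 0.2309 + 0.0090 + 0.2541 + 0.0413 + 0.3085 + 0.3692 + 0.0450 = 1.616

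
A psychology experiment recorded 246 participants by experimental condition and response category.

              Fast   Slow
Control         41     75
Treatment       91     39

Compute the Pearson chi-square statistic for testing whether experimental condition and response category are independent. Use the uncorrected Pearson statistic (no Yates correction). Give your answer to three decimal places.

29.607

Row totals: 116, 130. Column totals: 132, 114. Grand total N = 246.
Expected counts (row total × column total / N):
  Control, Fast: 116×132/246 = 62.2439
  Control, Slow: 116×114/246 = 53.7561
  Treatment, Fast: 130×132/246 = 69.7561
  Treatment, Slow: 130×114/246 = 60.2439
Contributions (O − E)²/E:
  (41 − 62.2439)²/62.2439 = 7.2506
  (75 − 53.7561)²/53.7561 = 8.3954
  (91 − 69.7561)²/69.7561 = 6.4697
  (39 − 60.2439)²/60.2439 = 7.4913
χ² = 7.2506 + 8.3954 + 6.4697 + 7.4913 = 29.607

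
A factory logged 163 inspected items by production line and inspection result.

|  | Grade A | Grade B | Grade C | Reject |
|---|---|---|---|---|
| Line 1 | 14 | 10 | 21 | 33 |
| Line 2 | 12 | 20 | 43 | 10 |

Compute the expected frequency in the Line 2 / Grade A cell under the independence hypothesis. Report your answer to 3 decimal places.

13.558

Row total (Line 2) = 85; column total (Grade A) = 26; grand total N = 163.
Expected count = (row total × column total) / N = 85 × 26 / 163 = 13.558.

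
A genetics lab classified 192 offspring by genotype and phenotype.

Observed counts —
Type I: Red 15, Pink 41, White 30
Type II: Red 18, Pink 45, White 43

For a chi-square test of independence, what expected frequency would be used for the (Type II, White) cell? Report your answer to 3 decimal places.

Row total (Type II) = 106; column total (White) = 73; grand total N = 192.
Expected count = (row total × column total) / N = 106 × 73 / 192 = 40.302.

40.302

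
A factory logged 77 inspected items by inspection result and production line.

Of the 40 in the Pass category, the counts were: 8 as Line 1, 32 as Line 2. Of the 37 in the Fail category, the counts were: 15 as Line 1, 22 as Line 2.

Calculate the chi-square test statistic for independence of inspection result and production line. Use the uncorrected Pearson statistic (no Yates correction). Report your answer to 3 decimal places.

3.871

Row totals: 40, 37. Column totals: 23, 54. Grand total N = 77.
Expected counts (row total × column total / N):
  Pass, Line 1: 40×23/77 = 11.9481
  Pass, Line 2: 40×54/77 = 28.0519
  Fail, Line 1: 37×23/77 = 11.0519
  Fail, Line 2: 37×54/77 = 25.9481
Contributions (O − E)²/E:
  (8 − 11.9481)²/11.9481 = 1.3046
  (32 − 28.0519)²/28.0519 = 0.5557
  (15 − 11.0519)²/11.0519 = 1.4104
  (22 − 25.9481)²/25.9481 = 0.6007
χ² = 1.3046 + 0.5557 + 1.4104 + 0.6007 = 3.871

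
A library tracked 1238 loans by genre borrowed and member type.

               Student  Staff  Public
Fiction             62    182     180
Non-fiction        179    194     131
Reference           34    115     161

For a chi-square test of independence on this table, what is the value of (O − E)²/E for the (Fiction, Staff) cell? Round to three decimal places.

Row total (Fiction) = 424; column total (Staff) = 491; N = 1238.
Expected count E = 424 × 491 / 1238 = 168.16155.
Contribution = (O − E)²/E = (182 − 168.16155)² / 168.16155 = 1.139.

1.139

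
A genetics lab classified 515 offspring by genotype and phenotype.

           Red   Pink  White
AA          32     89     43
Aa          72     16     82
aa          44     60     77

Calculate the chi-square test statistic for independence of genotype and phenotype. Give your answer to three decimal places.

80.687

Row totals: 164, 170, 181. Column totals: 148, 165, 202. Grand total N = 515.
Expected counts (row total × column total / N):
  AA, Red: 164×148/515 = 47.1301
  AA, Pink: 164×165/515 = 52.5437
  AA, White: 164×202/515 = 64.3262
  Aa, Red: 170×148/515 = 48.8544
  Aa, Pink: 170×165/515 = 54.4660
  Aa, White: 170×202/515 = 66.6796
  aa, Red: 181×148/515 = 52.0155
  aa, Pink: 181×165/515 = 57.9903
  aa, White: 181×202/515 = 70.9942
Contributions (O − E)²/E:
  (32 − 47.1301)²/47.1301 = 4.8572
  (89 − 52.5437)²/52.5437 = 25.2944
  (43 − 64.3262)²/64.3262 = 7.0703
  (72 − 48.8544)²/48.8544 = 10.9656
  (16 − 54.4660)²/54.4660 = 27.1662
  (82 − 66.6796)²/66.6796 = 3.5200
  (44 − 52.0155)²/52.0155 = 1.2352
  (60 − 57.9903)²/57.9903 = 0.0696
  (77 − 70.9942)²/70.9942 = 0.5081
χ² = 4.8572 + 25.2944 + 7.0703 + 10.9656 + 27.1662 + 3.5200 + 1.2352 + 0.0696 + 0.5081 = 80.687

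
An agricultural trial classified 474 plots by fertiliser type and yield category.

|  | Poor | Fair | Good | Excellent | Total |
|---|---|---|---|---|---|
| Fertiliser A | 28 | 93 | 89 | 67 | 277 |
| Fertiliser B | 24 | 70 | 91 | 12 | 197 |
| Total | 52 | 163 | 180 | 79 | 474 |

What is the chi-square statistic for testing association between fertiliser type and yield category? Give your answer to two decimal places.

29.20

Grand total N = 474.
Expected counts (row total × column total / N):
  Fertiliser A, Poor: 277×52/474 = 30.388
  Fertiliser A, Fair: 277×163/474 = 95.255
  Fertiliser A, Good: 277×180/474 = 105.190
  Fertiliser A, Excellent: 277×79/474 = 46.167
  Fertiliser B, Poor: 197×52/474 = 21.612
  Fertiliser B, Fair: 197×163/474 = 67.745
  Fertiliser B, Good: 197×180/474 = 74.810
  Fertiliser B, Excellent: 197×79/474 = 32.833
Contributions (O − E)²/E:
  (28 − 30.388)²/30.388 = 0.1877
  (93 − 95.255)²/95.255 = 0.0534
  (89 − 105.190)²/105.190 = 2.4918
  (67 − 46.167)²/46.167 = 9.4010
  (24 − 21.612)²/21.612 = 0.2639
  (70 − 67.745)²/67.745 = 0.0751
  (91 − 74.810)²/74.810 = 3.5038
  (12 − 32.833)²/32.833 = 13.2188
χ² = 0.1877 + 0.0534 + 2.4918 + 9.4010 + 0.2639 + 0.0751 + 3.5038 + 13.2188 = 29.20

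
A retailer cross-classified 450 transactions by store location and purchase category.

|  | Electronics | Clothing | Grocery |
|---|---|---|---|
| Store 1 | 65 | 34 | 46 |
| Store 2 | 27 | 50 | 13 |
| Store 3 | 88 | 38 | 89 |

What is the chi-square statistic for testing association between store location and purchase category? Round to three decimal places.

Row totals: 145, 90, 215. Column totals: 180, 122, 148. Grand total N = 450.
Expected counts (row total × column total / N):
  Store 1, Electronics: 145×180/450 = 58.0000
  Store 1, Clothing: 145×122/450 = 39.3111
  Store 1, Grocery: 145×148/450 = 47.6889
  Store 2, Electronics: 90×180/450 = 36.0000
  Store 2, Clothing: 90×122/450 = 24.4000
  Store 2, Grocery: 90×148/450 = 29.6000
  Store 3, Electronics: 215×180/450 = 86.0000
  Store 3, Clothing: 215×122/450 = 58.2889
  Store 3, Grocery: 215×148/450 = 70.7111
Contributions (O − E)²/E:
  (65 − 58.0000)²/58.0000 = 0.8448
  (34 − 39.3111)²/39.3111 = 0.7176
  (46 − 47.6889)²/47.6889 = 0.0598
  (27 − 36.0000)²/36.0000 = 2.2500
  (50 − 24.4000)²/24.4000 = 26.8590
  (13 − 29.6000)²/29.6000 = 9.3095
  (88 − 86.0000)²/86.0000 = 0.0465
  (38 − 58.2889)²/58.2889 = 7.0621
  (89 − 70.7111)²/70.7111 = 4.7303
χ² = 0.8448 + 0.7176 + 0.0598 + 2.2500 + 26.8590 + 9.3095 + 0.0465 + 7.0621 + 4.7303 = 51.880

51.880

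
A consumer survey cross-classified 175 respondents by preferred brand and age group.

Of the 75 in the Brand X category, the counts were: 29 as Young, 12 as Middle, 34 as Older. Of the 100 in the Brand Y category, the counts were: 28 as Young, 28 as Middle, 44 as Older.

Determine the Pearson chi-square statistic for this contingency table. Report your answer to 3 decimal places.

Row totals: 75, 100. Column totals: 57, 40, 78. Grand total N = 175.
Expected counts (row total × column total / N):
  Brand X, Young: 75×57/175 = 24.4286
  Brand X, Middle: 75×40/175 = 17.1429
  Brand X, Older: 75×78/175 = 33.4286
  Brand Y, Young: 100×57/175 = 32.5714
  Brand Y, Middle: 100×40/175 = 22.8571
  Brand Y, Older: 100×78/175 = 44.5714
Contributions (O − E)²/E:
  (29 − 24.4286)²/24.4286 = 0.8555
  (12 − 17.1429)²/17.1429 = 1.5429
  (34 − 33.4286)²/33.4286 = 0.0098
  (28 − 32.5714)²/32.5714 = 0.6416
  (28 − 22.8571)²/22.8571 = 1.1572
  (44 − 44.5714)²/44.5714 = 0.0073
χ² = 0.8555 + 1.5429 + 0.0098 + 0.6416 + 1.1572 + 0.0073 = 4.214

4.214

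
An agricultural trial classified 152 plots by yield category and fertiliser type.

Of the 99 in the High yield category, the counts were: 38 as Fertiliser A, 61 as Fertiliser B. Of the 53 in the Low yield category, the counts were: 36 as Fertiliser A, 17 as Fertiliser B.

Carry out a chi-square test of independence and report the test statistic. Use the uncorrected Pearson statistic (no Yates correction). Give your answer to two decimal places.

Row totals: 99, 53. Column totals: 74, 78. Grand total N = 152.
Expected counts (row total × column total / N):
  High yield, Fertiliser A: 99×74/152 = 48.197
  High yield, Fertiliser B: 99×78/152 = 50.803
  Low yield, Fertiliser A: 53×74/152 = 25.803
  Low yield, Fertiliser B: 53×78/152 = 27.197
Contributions (O − E)²/E:
  (38 − 48.197)²/48.197 = 2.1574
  (61 − 50.803)²/50.803 = 2.0467
  (36 − 25.803)²/25.803 = 4.0297
  (17 − 27.197)²/27.197 = 3.8232
χ² = 2.1574 + 2.0467 + 4.0297 + 3.8232 = 12.06

12.06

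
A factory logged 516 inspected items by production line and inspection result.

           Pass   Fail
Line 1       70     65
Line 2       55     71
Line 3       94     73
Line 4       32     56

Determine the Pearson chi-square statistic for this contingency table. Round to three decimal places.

Row totals: 135, 126, 167, 88. Column totals: 251, 265. Grand total N = 516.
Expected counts (row total × column total / N):
  Line 1, Pass: 135×251/516 = 65.6686
  Line 1, Fail: 135×265/516 = 69.3314
  Line 2, Pass: 126×251/516 = 61.2907
  Line 2, Fail: 126×265/516 = 64.7093
  Line 3, Pass: 167×251/516 = 81.2345
  Line 3, Fail: 167×265/516 = 85.7655
  Line 4, Pass: 88×251/516 = 42.8062
  Line 4, Fail: 88×265/516 = 45.1938
Contributions (O − E)²/E:
  (70 − 65.6686)²/65.6686 = 0.2857
  (65 − 69.3314)²/69.3314 = 0.2706
  (55 − 61.2907)²/61.2907 = 0.6457
  (71 − 64.7093)²/64.7093 = 0.6115
  (94 − 81.2345)²/81.2345 = 2.0060
  (73 − 85.7655)²/85.7655 = 1.9000
  (32 − 42.8062)²/42.8062 = 2.7280
  (56 − 45.1938)²/45.1938 = 2.5838
χ² = 0.2857 + 0.2706 + 0.6457 + 0.6115 + 2.0060 + 1.9000 + 2.7280 + 2.5838 = 11.031

11.031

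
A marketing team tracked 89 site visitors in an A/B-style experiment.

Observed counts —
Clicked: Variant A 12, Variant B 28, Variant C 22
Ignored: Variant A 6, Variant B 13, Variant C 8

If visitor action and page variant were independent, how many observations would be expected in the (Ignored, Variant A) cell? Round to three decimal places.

Row total (Ignored) = 27; column total (Variant A) = 18; grand total N = 89.
Expected count = (row total × column total) / N = 27 × 18 / 89 = 5.461.

5.461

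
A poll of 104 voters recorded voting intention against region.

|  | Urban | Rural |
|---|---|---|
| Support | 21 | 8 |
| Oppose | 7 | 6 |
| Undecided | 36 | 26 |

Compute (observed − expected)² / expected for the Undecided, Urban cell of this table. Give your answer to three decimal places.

0.122

Row total (Undecided) = 62; column total (Urban) = 64; N = 104.
Expected count E = 62 × 64 / 104 = 38.1538.
Contribution = (O − E)²/E = (36 − 38.1538)² / 38.1538 = 0.122.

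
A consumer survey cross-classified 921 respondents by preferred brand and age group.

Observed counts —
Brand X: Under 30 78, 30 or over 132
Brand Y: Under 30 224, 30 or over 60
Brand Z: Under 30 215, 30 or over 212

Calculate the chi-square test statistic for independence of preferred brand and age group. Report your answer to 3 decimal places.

96.195

Row totals: 210, 284, 427. Column totals: 517, 404. Grand total N = 921.
Expected counts (row total × column total / N):
  Brand X, Under 30: 210×517/921 = 117.8827
  Brand X, 30 or over: 210×404/921 = 92.1173
  Brand Y, Under 30: 284×517/921 = 159.4224
  Brand Y, 30 or over: 284×404/921 = 124.5776
  Brand Z, Under 30: 427×517/921 = 239.6949
  Brand Z, 30 or over: 427×404/921 = 187.3051
Contributions (O − E)²/E:
  (78 − 117.8827)²/117.8827 = 13.4933
  (132 − 92.1173)²/92.1173 = 17.2674
  (224 − 159.4224)²/159.4224 = 26.1586
  (60 − 124.5776)²/124.5776 = 33.4753
  (215 − 239.6949)²/239.6949 = 2.5442
  (212 − 187.3051)²/187.3051 = 3.2559
χ² = 13.4933 + 17.2674 + 26.1586 + 33.4753 + 2.5442 + 3.2559 = 96.195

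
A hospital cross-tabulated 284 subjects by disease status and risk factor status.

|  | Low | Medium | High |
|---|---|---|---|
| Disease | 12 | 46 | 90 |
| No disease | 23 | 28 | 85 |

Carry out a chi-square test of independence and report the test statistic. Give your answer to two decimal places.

Row totals: 148, 136. Column totals: 35, 74, 175. Grand total N = 284.
Expected counts (row total × column total / N):
  Disease, Low: 148×35/284 = 18.239
  Disease, Medium: 148×74/284 = 38.563
  Disease, High: 148×175/284 = 91.197
  No disease, Low: 136×35/284 = 16.761
  No disease, Medium: 136×74/284 = 35.437
  No disease, High: 136×175/284 = 83.803
Contributions (O − E)²/E:
  (12 − 18.239)²/18.239 = 2.1342
  (46 − 38.563)²/38.563 = 1.4342
  (90 − 91.197)²/91.197 = 0.0157
  (23 − 16.761)²/16.761 = 2.3224
  (28 − 35.437)²/35.437 = 1.5608
  (85 − 83.803)²/83.803 = 0.0171
χ² = 2.1342 + 1.4342 + 0.0157 + 2.3224 + 1.5608 + 0.0171 = 7.48

7.48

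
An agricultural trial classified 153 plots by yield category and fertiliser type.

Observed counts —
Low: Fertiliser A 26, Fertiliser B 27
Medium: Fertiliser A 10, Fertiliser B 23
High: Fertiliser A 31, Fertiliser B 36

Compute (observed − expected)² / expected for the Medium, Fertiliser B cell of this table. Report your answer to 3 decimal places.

1.068

Row total (Medium) = 33; column total (Fertiliser B) = 86; N = 153.
Expected count E = 33 × 86 / 153 = 18.5490.
Contribution = (O − E)²/E = (23 − 18.5490)² / 18.5490 = 1.068.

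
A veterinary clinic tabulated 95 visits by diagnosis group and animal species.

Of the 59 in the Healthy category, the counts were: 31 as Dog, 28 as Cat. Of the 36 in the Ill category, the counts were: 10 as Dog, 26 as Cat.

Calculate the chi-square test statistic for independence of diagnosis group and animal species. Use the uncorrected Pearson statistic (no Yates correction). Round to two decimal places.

Row totals: 59, 36. Column totals: 41, 54. Grand total N = 95.
Expected counts (row total × column total / N):
  Healthy, Dog: 59×41/95 = 25.463
  Healthy, Cat: 59×54/95 = 33.537
  Ill, Dog: 36×41/95 = 15.537
  Ill, Cat: 36×54/95 = 20.463
Contributions (O − E)²/E:
  (31 − 25.463)²/25.463 = 1.2040
  (28 − 33.537)²/33.537 = 0.9142
  (10 − 15.537)²/15.537 = 1.9732
  (26 − 20.463)²/20.463 = 1.4982
χ² = 1.2040 + 0.9142 + 1.9732 + 1.4982 = 5.59

5.59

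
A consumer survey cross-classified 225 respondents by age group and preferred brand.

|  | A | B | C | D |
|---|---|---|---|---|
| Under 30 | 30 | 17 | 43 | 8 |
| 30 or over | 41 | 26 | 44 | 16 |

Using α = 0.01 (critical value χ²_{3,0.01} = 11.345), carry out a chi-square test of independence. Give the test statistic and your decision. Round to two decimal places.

Row totals: 98, 127. Column totals: 71, 43, 87, 24. Grand total N = 225.
Expected counts (row total × column total / N):
  Under 30, A: 98×71/225 = 30.924
  Under 30, B: 98×43/225 = 18.729
  Under 30, C: 98×87/225 = 37.893
  Under 30, D: 98×24/225 = 10.453
  30 or over, A: 127×71/225 = 40.076
  30 or over, B: 127×43/225 = 24.271
  30 or over, C: 127×87/225 = 49.107
  30 or over, D: 127×24/225 = 13.547
Contributions (O − E)²/E:
  (30 − 30.924)²/30.924 = 0.0276
  (17 − 18.729)²/18.729 = 0.1596
  (43 − 37.893)²/37.893 = 0.6883
  (8 − 10.453)²/10.453 = 0.5756
  (41 − 40.076)²/40.076 = 0.0213
  (26 − 24.271)²/24.271 = 0.1232
  (44 − 49.107)²/49.107 = 0.5311
  (16 − 13.547)²/13.547 = 0.4442
χ² = 0.0276 + 0.1596 + 0.6883 + 0.5756 + 0.0213 + 0.1232 + 0.5311 + 0.4442 = 2.57
df = (2−1)(4−1) = 3. Since 2.57 < 11.345, fail to reject the null hypothesis of independence at α = 0.01.

2.57; fail to reject H₀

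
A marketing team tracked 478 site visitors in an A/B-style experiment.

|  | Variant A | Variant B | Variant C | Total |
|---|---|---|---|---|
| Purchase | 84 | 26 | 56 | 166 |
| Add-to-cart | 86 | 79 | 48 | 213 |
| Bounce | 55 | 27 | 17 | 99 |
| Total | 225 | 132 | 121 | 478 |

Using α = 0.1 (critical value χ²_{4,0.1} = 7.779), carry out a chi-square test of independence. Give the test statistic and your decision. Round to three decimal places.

Grand total N = 478.
Expected counts (row total × column total / N):
  Purchase, Variant A: 166×225/478 = 78.1381
  Purchase, Variant B: 166×132/478 = 45.8410
  Purchase, Variant C: 166×121/478 = 42.0209
  Add-to-cart, Variant A: 213×225/478 = 100.2615
  Add-to-cart, Variant B: 213×132/478 = 58.8201
  Add-to-cart, Variant C: 213×121/478 = 53.9184
  Bounce, Variant A: 99×225/478 = 46.6004
  Bounce, Variant B: 99×132/478 = 27.3389
  Bounce, Variant C: 99×121/478 = 25.0607
Contributions (O − E)²/E:
  (84 − 78.1381)²/78.1381 = 0.4398
  (26 − 45.8410)²/45.8410 = 8.5876
  (56 − 42.0209)²/42.0209 = 4.6504
  (86 − 100.2615)²/100.2615 = 2.0286
  (79 − 58.8201)²/58.8201 = 6.9233
  (48 − 53.9184)²/53.9184 = 0.6496
  (55 − 46.6004)²/46.6004 = 1.5140
  (27 − 27.3389)²/27.3389 = 0.0042
  (17 − 25.0607)²/25.0607 = 2.5927
χ² = 0.4398 + 8.5876 + 4.6504 + 2.0286 + 6.9233 + 0.6496 + 1.5140 + 0.0042 + 2.5927 = 27.390
df = (3−1)(3−1) = 4. Since 27.390 > 7.779, reject the null hypothesis of independence at α = 0.1.

27.390; reject H₀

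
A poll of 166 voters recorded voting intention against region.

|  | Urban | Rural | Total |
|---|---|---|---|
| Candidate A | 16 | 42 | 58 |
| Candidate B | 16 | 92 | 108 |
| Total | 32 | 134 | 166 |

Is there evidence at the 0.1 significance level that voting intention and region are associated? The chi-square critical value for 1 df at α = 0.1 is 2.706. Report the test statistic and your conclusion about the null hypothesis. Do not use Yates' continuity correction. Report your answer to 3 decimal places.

3.955; reject H₀

Grand total N = 166.
Expected counts (row total × column total / N):
  Candidate A, Urban: 58×32/166 = 11.1807
  Candidate A, Rural: 58×134/166 = 46.8193
  Candidate B, Urban: 108×32/166 = 20.8193
  Candidate B, Rural: 108×134/166 = 87.1807
Contributions (O − E)²/E:
  (16 − 11.1807)²/11.1807 = 2.0773
  (42 − 46.8193)²/46.8193 = 0.4961
  (16 − 20.8193)²/20.8193 = 1.1156
  (92 − 87.1807)²/87.1807 = 0.2664
χ² = 2.0773 + 0.4961 + 1.1156 + 0.2664 = 3.955
df = (2−1)(2−1) = 1. Since 3.955 > 2.706, reject the null hypothesis of independence at α = 0.1.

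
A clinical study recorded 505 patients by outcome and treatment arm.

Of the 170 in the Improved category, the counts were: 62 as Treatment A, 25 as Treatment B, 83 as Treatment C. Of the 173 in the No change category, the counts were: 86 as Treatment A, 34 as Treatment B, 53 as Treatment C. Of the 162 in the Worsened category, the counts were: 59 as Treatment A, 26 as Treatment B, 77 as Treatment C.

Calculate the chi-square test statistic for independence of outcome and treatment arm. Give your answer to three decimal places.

Row totals: 170, 173, 162. Column totals: 207, 85, 213. Grand total N = 505.
Expected counts (row total × column total / N):
  Improved, Treatment A: 170×207/505 = 69.6832
  Improved, Treatment B: 170×85/505 = 28.6139
  Improved, Treatment C: 170×213/505 = 71.7030
  No change, Treatment A: 173×207/505 = 70.9129
  No change, Treatment B: 173×85/505 = 29.1188
  No change, Treatment C: 173×213/505 = 72.9683
  Worsened, Treatment A: 162×207/505 = 66.4040
  Worsened, Treatment B: 162×85/505 = 27.2673
  Worsened, Treatment C: 162×213/505 = 68.3287
Contributions (O − E)²/E:
  (62 − 69.6832)²/69.6832 = 0.8471
  (25 − 28.6139)²/28.6139 = 0.4564
  (83 − 71.7030)²/71.7030 = 1.7799
  (86 − 70.9129)²/70.9129 = 3.2099
  (34 − 29.1188)²/29.1188 = 0.8182
  (53 − 72.9683)²/72.9683 = 5.4645
  (59 − 66.4040)²/66.4040 = 0.8255
  (26 − 27.2673)²/27.2673 = 0.0589
  (77 − 68.3287)²/68.3287 = 1.1004
χ² = 0.8471 + 0.4564 + 1.7799 + 3.2099 + 0.8182 + 5.4645 + 0.8255 + 0.0589 + 1.1004 = 14.561

14.561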